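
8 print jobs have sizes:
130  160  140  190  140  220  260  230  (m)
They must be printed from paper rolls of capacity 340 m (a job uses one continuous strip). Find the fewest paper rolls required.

6

Total = 260 + 230 + 220 + 190 + 160 + 140 + 140 + 130 = 1470 m.
Lower bound: ⌈1470/340⌉ = 5 paper rolls.
A packing using 6 paper rolls:
  roll 1: 260 = 260
  roll 2: 230 = 230
  roll 3: 220 = 220
  roll 4: 190 + 140 = 330
  roll 5: 160 + 140 = 300
  roll 6: 130 = 130
No arrangement into 5 paper rolls stays within capacity, so 6 is optimal.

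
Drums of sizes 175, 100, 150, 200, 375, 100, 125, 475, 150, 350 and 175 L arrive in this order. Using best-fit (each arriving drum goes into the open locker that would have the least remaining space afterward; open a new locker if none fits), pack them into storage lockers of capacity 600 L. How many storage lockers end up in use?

  175 → locker 1 (new)  [load 175/600]
  100 → locker 1  [load 275/600]
  150 → locker 1  [load 425/600]
  200 → locker 2 (new)  [load 200/600]
  375 → locker 2  [load 575/600]
  100 → locker 1  [load 525/600]
  125 → locker 3 (new)  [load 125/600]
  475 → locker 3  [load 600/600]
  150 → locker 4 (new)  [load 150/600]
  350 → locker 4  [load 500/600]
  175 → locker 5 (new)  [load 175/600]
5 storage lockers opened.

5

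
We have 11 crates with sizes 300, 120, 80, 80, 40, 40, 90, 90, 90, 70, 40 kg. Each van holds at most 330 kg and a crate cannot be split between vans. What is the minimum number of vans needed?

Total = 300 + 120 + 90 + 90 + 90 + 80 + 80 + 70 + 40 + 40 + 40 = 1040 kg.
Lower bound: ⌈1040/330⌉ = 4 vans.
A packing using 4 vans:
  van 1: 300 = 300
  van 2: 120 + 90 + 90 = 300
  van 3: 90 + 80 + 80 + 70 = 320
  van 4: 40 + 40 + 40 = 120
This matches the lower bound, so 4 is optimal.

4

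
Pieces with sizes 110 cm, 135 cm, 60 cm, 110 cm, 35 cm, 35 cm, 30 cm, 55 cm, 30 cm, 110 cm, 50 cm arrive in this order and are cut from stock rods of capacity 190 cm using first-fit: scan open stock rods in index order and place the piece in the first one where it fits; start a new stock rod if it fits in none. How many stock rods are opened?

  110 → stock rod 1 (new)  [load 110/190]
  135 → stock rod 2 (new)  [load 135/190]
  60 → stock rod 1  [load 170/190]
  110 → stock rod 3 (new)  [load 110/190]
  35 → stock rod 2  [load 170/190]
  35 → stock rod 3  [load 145/190]
  30 → stock rod 3  [load 175/190]
  55 → stock rod 4 (new)  [load 55/190]
  30 → stock rod 4  [load 85/190]
  110 → stock rod 5 (new)  [load 110/190]
  50 → stock rod 4  [load 135/190]
5 stock rods opened.

5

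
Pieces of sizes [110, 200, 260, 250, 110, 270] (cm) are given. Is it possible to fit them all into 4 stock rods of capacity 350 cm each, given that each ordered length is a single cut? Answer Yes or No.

No

Total = 1200 cm; ⌈1200/350⌉ = 4.
The bound of 4 does not rule out 4, but exhaustive search shows no assignment into 4 stock rods of capacity 350 cm exists — the minimum is 5.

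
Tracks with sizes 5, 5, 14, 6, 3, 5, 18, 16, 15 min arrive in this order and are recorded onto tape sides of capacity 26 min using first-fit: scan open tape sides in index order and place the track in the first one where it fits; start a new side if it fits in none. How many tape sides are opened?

5

  5 → side 1 (new)  [load 5/26]
  5 → side 1  [load 10/26]
  14 → side 1  [load 24/26]
  6 → side 2 (new)  [load 6/26]
  3 → side 2  [load 9/26]
  5 → side 2  [load 14/26]
  18 → side 3 (new)  [load 18/26]
  16 → side 4 (new)  [load 16/26]
  15 → side 5 (new)  [load 15/26]
5 tape sides opened.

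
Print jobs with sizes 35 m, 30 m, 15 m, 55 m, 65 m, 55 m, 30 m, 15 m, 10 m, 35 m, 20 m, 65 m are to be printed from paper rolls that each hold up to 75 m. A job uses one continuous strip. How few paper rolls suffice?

6

Total = 65 + 65 + 55 + 55 + 35 + 35 + 30 + 30 + 20 + 15 + 15 + 10 = 430 m.
Lower bound: ⌈430/75⌉ = 6 paper rolls.
A packing using 6 paper rolls:
  roll 1: 65 + 10 = 75
  roll 2: 65 = 65
  roll 3: 55 + 20 = 75
  roll 4: 55 + 15 = 70
  roll 5: 35 + 35 = 70
  roll 6: 30 + 30 + 15 = 75
This matches the lower bound, so 6 is optimal.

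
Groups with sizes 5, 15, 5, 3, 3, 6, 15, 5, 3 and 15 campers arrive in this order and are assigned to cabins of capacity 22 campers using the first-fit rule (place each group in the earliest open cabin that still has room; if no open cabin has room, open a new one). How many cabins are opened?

  5 → cabin 1 (new)  [load 5/22]
  15 → cabin 1  [load 20/22]
  5 → cabin 2 (new)  [load 5/22]
  3 → cabin 2  [load 8/22]
  3 → cabin 2  [load 11/22]
  6 → cabin 2  [load 17/22]
  15 → cabin 3 (new)  [load 15/22]
  5 → cabin 2  [load 22/22]
  3 → cabin 3  [load 18/22]
  15 → cabin 4 (new)  [load 15/22]
4 cabins opened.

4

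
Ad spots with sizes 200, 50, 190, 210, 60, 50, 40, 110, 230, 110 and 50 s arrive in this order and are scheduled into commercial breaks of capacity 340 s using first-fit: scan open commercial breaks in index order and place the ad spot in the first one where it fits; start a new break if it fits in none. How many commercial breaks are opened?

  200 → break 1 (new)  [load 200/340]
  50 → break 1  [load 250/340]
  190 → break 2 (new)  [load 190/340]
  210 → break 3 (new)  [load 210/340]
  60 → break 1  [load 310/340]
  50 → break 2  [load 240/340]
  40 → break 2  [load 280/340]
  110 → break 3  [load 320/340]
  230 → break 4 (new)  [load 230/340]
  110 → break 4  [load 340/340]
  50 → break 2  [load 330/340]
4 commercial breaks opened.

4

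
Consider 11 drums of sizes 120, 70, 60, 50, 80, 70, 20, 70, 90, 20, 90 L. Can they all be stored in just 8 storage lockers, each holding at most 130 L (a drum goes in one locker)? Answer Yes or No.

Yes

A valid assignment using 7 storage lockers:
  locker 1: 120 = 120
  locker 2: 90 + 20 + 20 = 130
  locker 3: 90 = 90
  locker 4: 80 + 50 = 130
  locker 5: 70 + 60 = 130
  locker 6: 70 = 70
  locker 7: 70 = 70
That uses only 7 ≤ 8, so 8 storage lockers are enough.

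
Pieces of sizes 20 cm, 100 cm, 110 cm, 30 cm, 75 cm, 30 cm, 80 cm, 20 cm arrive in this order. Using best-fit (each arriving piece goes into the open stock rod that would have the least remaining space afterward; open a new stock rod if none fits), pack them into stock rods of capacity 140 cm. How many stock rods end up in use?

4

  20 → stock rod 1 (new)  [load 20/140]
  100 → stock rod 1  [load 120/140]
  110 → stock rod 2 (new)  [load 110/140]
  30 → stock rod 2  [load 140/140]
  75 → stock rod 3 (new)  [load 75/140]
  30 → stock rod 3  [load 105/140]
  80 → stock rod 4 (new)  [load 80/140]
  20 → stock rod 1  [load 140/140]
4 stock rods opened.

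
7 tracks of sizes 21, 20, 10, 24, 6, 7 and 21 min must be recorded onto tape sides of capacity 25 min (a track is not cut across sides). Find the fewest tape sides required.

5

Total = 24 + 21 + 21 + 20 + 10 + 7 + 6 = 109 min.
Lower bound: ⌈109/25⌉ = 5 tape sides.
A packing using 5 tape sides:
  side 1: 24 = 24
  side 2: 21 = 21
  side 3: 21 = 21
  side 4: 20 = 20
  side 5: 10 + 7 + 6 = 23
This matches the lower bound, so 5 is optimal.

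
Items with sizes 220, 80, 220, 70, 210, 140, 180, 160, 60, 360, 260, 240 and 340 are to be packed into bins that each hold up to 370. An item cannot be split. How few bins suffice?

Total = 360 + 340 + 260 + 240 + 220 + 220 + 210 + 180 + 160 + 140 + 80 + 70 + 60 = 2540.
Lower bound: ⌈2540/370⌉ = 7 bins.
A packing using 8 bins:
  bin 1: 360 = 360
  bin 2: 340 = 340
  bin 3: 260 + 80 = 340
  bin 4: 240 + 70 + 60 = 370
  bin 5: 220 + 140 = 360
  bin 6: 220 = 220
  bin 7: 210 + 160 = 370
  bin 8: 180 = 180
No arrangement into 7 bins stays within capacity, so 8 is optimal.

8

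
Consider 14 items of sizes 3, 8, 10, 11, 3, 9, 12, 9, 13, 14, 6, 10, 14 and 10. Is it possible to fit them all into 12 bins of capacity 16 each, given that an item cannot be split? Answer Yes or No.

A valid assignment using 11 bins:
  bin 1: 14 = 14
  bin 2: 14 = 14
  bin 3: 13 + 3 = 16
  bin 4: 12 + 3 = 15
  bin 5: 11 = 11
  bin 6: 10 + 6 = 16
  bin 7: 10 = 10
  bin 8: 10 = 10
  bin 9: 9 = 9
  bin 10: 9 = 9
  bin 11: 8 = 8
That uses only 11 ≤ 12, so 12 bins are enough.

Yes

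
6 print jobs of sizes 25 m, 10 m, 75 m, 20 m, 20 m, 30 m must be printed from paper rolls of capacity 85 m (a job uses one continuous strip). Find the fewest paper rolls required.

3

Total = 75 + 30 + 25 + 20 + 20 + 10 = 180 m.
Lower bound: ⌈180/85⌉ = 3 paper rolls.
A packing using 3 paper rolls:
  roll 1: 75 + 10 = 85
  roll 2: 30 + 25 + 20 = 75
  roll 3: 20 = 20
This matches the lower bound, so 3 is optimal.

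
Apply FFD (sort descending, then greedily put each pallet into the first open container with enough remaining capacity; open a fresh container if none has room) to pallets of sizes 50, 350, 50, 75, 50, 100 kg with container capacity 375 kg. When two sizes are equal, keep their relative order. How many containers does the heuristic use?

2

Sorted descending: 350, 100, 75, 50, 50, 50.
  350 → container 1 (new)  [load 350/375]
  100 → container 2 (new)  [load 100/375]
  75 → container 2  [load 175/375]
  50 → container 2  [load 225/375]
  50 → container 2  [load 275/375]
  50 → container 2  [load 325/375]
2 containers opened.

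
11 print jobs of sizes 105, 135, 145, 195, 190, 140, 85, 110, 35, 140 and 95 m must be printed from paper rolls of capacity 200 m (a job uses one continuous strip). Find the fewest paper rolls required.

Total = 195 + 190 + 145 + 140 + 140 + 135 + 110 + 105 + 95 + 85 + 35 = 1375 m.
Lower bound: ⌈1375/200⌉ = 7 paper rolls.
Also, 8 print jobs each exceed 100 m, and no two of those can share a roll, so at least 8 paper rolls are needed.
A packing using 8 paper rolls:
  roll 1: 195 = 195
  roll 2: 190 = 190
  roll 3: 145 + 35 = 180
  roll 4: 140 = 140
  roll 5: 140 = 140
  roll 6: 135 = 135
  roll 7: 110 + 85 = 195
  roll 8: 105 + 95 = 200
This matches the lower bound, so 8 is optimal.

8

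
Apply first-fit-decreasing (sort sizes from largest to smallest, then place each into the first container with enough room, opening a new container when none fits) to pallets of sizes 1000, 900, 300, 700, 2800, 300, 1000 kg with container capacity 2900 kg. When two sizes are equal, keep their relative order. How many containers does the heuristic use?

Sorted descending: 2800, 1000, 1000, 900, 700, 300, 300.
  2800 → container 1 (new)  [load 2800/2900]
  1000 → container 2 (new)  [load 1000/2900]
  1000 → container 2  [load 2000/2900]
  900 → container 2  [load 2900/2900]
  700 → container 3 (new)  [load 700/2900]
  300 → container 3  [load 1000/2900]
  300 → container 3  [load 1300/2900]
3 containers opened.

3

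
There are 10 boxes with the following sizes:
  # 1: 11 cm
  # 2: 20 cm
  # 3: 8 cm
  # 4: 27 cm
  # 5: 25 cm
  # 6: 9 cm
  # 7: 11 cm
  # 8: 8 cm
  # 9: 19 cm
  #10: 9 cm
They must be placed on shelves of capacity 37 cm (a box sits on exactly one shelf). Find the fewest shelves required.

Total = 27 + 25 + 20 + 19 + 11 + 11 + 9 + 9 + 8 + 8 = 147 cm.
Lower bound: ⌈147/37⌉ = 4 shelves.
A packing using 5 shelves:
  shelf 1: 27 + 9 = 36
  shelf 2: 25 + 11 = 36
  shelf 3: 20 + 11 = 31
  shelf 4: 19 + 9 + 8 = 36
  shelf 5: 8 = 8
No arrangement into 4 shelves stays within capacity, so 5 is optimal.

5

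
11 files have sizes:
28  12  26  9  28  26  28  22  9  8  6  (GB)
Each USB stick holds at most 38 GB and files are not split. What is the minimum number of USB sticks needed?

Total = 28 + 28 + 28 + 26 + 26 + 22 + 12 + 9 + 9 + 8 + 6 = 202 GB.
Lower bound: ⌈202/38⌉ = 6 USB sticks.
A packing using 6 USB sticks:
  USB stick 1: 28 + 9 = 37
  USB stick 2: 28 + 9 = 37
  USB stick 3: 28 + 8 = 36
  USB stick 4: 26 + 12 = 38
  USB stick 5: 26 + 6 = 32
  USB stick 6: 22 = 22
This matches the lower bound, so 6 is optimal.

6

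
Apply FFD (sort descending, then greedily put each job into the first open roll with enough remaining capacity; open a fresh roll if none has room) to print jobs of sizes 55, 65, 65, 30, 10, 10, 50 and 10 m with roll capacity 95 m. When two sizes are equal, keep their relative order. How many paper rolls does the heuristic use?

Sorted descending: 65, 65, 55, 50, 30, 10, 10, 10.
  65 → roll 1 (new)  [load 65/95]
  65 → roll 2 (new)  [load 65/95]
  55 → roll 3 (new)  [load 55/95]
  50 → roll 4 (new)  [load 50/95]
  30 → roll 1  [load 95/95]
  10 → roll 2  [load 75/95]
  10 → roll 2  [load 85/95]
  10 → roll 2  [load 95/95]
4 paper rolls opened.

4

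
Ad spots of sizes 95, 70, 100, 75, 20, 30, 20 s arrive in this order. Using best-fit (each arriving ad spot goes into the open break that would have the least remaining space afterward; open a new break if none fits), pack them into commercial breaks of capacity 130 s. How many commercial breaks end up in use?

4

  95 → break 1 (new)  [load 95/130]
  70 → break 2 (new)  [load 70/130]
  100 → break 3 (new)  [load 100/130]
  75 → break 4 (new)  [load 75/130]
  20 → break 3  [load 120/130]
  30 → break 1  [load 125/130]
  20 → break 4  [load 95/130]
4 commercial breaks opened.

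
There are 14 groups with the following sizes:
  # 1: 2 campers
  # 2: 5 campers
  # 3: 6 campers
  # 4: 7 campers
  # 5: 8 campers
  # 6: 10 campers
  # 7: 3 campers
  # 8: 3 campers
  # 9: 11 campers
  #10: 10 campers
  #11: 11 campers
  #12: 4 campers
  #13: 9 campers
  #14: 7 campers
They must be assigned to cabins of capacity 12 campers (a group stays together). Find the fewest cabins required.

9

Total = 11 + 11 + 10 + 10 + 9 + 8 + 7 + 7 + 6 + 5 + 4 + 3 + 3 + 2 = 96 campers.
Lower bound: ⌈96/12⌉ = 8 cabins.
A packing using 9 cabins:
  cabin 1: 11 = 11
  cabin 2: 11 = 11
  cabin 3: 10 + 2 = 12
  cabin 4: 10 = 10
  cabin 5: 9 + 3 = 12
  cabin 6: 8 + 4 = 12
  cabin 7: 7 + 5 = 12
  cabin 8: 7 + 3 = 10
  cabin 9: 6 = 6
No arrangement into 8 cabins stays within capacity, so 9 is optimal.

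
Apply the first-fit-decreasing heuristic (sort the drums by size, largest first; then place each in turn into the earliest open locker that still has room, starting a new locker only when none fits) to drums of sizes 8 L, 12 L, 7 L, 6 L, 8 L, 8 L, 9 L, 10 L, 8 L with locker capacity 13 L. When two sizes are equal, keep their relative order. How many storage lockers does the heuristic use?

8

Sorted descending: 12, 10, 9, 8, 8, 8, 8, 7, 6.
  12 → locker 1 (new)  [load 12/13]
  10 → locker 2 (new)  [load 10/13]
  9 → locker 3 (new)  [load 9/13]
  8 → locker 4 (new)  [load 8/13]
  8 → locker 5 (new)  [load 8/13]
  8 → locker 6 (new)  [load 8/13]
  8 → locker 7 (new)  [load 8/13]
  7 → locker 8 (new)  [load 7/13]
  6 → locker 8  [load 13/13]
8 storage lockers opened.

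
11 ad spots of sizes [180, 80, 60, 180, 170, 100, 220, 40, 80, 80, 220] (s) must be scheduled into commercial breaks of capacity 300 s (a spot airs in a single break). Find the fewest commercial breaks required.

Total = 220 + 220 + 180 + 180 + 170 + 100 + 80 + 80 + 80 + 60 + 40 = 1410 s.
Lower bound: ⌈1410/300⌉ = 5 commercial breaks.
A packing using 5 commercial breaks:
  break 1: 220 + 80 = 300
  break 2: 220 + 80 = 300
  break 3: 180 + 100 = 280
  break 4: 180 + 80 + 40 = 300
  break 5: 170 + 60 = 230
This matches the lower bound, so 5 is optimal.

5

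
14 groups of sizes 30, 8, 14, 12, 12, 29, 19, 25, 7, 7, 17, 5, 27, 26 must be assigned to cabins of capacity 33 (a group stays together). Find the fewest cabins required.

Total = 30 + 29 + 27 + 26 + 25 + 19 + 17 + 14 + 12 + 12 + 8 + 7 + 7 + 5 = 238.
Lower bound: ⌈238/33⌉ = 8 cabins.
A packing using 8 cabins:
  cabin 1: 30 = 30
  cabin 2: 29 = 29
  cabin 3: 27 + 5 = 32
  cabin 4: 26 + 7 = 33
  cabin 5: 25 + 8 = 33
  cabin 6: 19 + 14 = 33
  cabin 7: 17 + 12 = 29
  cabin 8: 12 + 7 = 19
This matches the lower bound, so 8 is optimal.

8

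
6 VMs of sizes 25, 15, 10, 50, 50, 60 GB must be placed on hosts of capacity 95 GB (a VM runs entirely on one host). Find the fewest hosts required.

3

Total = 60 + 50 + 50 + 25 + 15 + 10 = 210 GB.
Lower bound: ⌈210/95⌉ = 3 hosts.
A packing using 3 hosts:
  host 1: 60 + 25 + 10 = 95
  host 2: 50 + 15 = 65
  host 3: 50 = 50
This matches the lower bound, so 3 is optimal.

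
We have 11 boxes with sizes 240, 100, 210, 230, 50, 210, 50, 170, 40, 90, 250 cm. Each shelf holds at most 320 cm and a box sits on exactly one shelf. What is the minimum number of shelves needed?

Total = 250 + 240 + 230 + 210 + 210 + 170 + 100 + 90 + 50 + 50 + 40 = 1640 cm.
Lower bound: ⌈1640/320⌉ = 6 shelves.
A packing using 6 shelves:
  shelf 1: 250 + 50 = 300
  shelf 2: 240 + 50 = 290
  shelf 3: 230 + 90 = 320
  shelf 4: 210 + 100 = 310
  shelf 5: 210 + 40 = 250
  shelf 6: 170 = 170
This matches the lower bound, so 6 is optimal.

6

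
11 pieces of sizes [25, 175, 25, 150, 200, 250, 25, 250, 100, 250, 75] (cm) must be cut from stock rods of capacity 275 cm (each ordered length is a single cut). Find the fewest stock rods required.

6

Total = 250 + 250 + 250 + 200 + 175 + 150 + 100 + 75 + 25 + 25 + 25 = 1525 cm.
Lower bound: ⌈1525/275⌉ = 6 stock rods.
A packing using 6 stock rods:
  stock rod 1: 250 + 25 = 275
  stock rod 2: 250 + 25 = 275
  stock rod 3: 250 + 25 = 275
  stock rod 4: 200 + 75 = 275
  stock rod 5: 175 + 100 = 275
  stock rod 6: 150 = 150
This matches the lower bound, so 6 is optimal.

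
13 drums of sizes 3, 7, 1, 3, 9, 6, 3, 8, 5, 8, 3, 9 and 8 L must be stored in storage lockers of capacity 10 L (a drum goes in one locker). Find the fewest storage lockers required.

9

Total = 9 + 9 + 8 + 8 + 8 + 7 + 6 + 5 + 3 + 3 + 3 + 3 + 1 = 73 L.
Lower bound: ⌈73/10⌉ = 8 storage lockers.
A packing using 9 storage lockers:
  locker 1: 9 + 1 = 10
  locker 2: 9 = 9
  locker 3: 8 = 8
  locker 4: 8 = 8
  locker 5: 8 = 8
  locker 6: 7 + 3 = 10
  locker 7: 6 + 3 = 9
  locker 8: 5 + 3 = 8
  locker 9: 3 = 3
No arrangement into 8 storage lockers stays within capacity, so 9 is optimal.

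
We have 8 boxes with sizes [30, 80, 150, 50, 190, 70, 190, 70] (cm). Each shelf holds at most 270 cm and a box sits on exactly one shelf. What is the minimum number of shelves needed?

4

Total = 190 + 190 + 150 + 80 + 70 + 70 + 50 + 30 = 830 cm.
Lower bound: ⌈830/270⌉ = 4 shelves.
A packing using 4 shelves:
  shelf 1: 190 + 80 = 270
  shelf 2: 190 + 70 = 260
  shelf 3: 150 + 70 + 50 = 270
  shelf 4: 30 = 30
This matches the lower bound, so 4 is optimal.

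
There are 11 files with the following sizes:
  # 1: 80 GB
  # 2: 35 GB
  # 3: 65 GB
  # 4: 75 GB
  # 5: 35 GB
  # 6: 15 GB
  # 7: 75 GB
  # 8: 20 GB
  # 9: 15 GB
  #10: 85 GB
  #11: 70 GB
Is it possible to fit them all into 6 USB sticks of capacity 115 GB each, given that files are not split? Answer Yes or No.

A valid assignment using 6 USB sticks:
  USB stick 1: 85 + 20 = 105
  USB stick 2: 80 + 35 = 115
  USB stick 3: 75 + 35 = 110
  USB stick 4: 75 + 15 + 15 = 105
  USB stick 5: 70 = 70
  USB stick 6: 65 = 65
Every load is within 115 GB, so 6 USB sticks suffice.

Yes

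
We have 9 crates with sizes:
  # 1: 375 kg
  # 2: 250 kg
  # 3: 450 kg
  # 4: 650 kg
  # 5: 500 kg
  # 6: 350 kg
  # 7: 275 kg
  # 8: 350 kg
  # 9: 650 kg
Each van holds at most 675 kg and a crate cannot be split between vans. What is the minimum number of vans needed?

7

Total = 650 + 650 + 500 + 450 + 375 + 350 + 350 + 275 + 250 = 3850 kg.
Lower bound: ⌈3850/675⌉ = 6 vans.
Also, 7 crates each exceed 675/2 kg, and no two of those can share a van, so at least 7 vans are needed.
A packing using 7 vans:
  van 1: 650 = 650
  van 2: 650 = 650
  van 3: 500 = 500
  van 4: 450 = 450
  van 5: 375 + 275 = 650
  van 6: 350 + 250 = 600
  van 7: 350 = 350
This matches the lower bound, so 7 is optimal.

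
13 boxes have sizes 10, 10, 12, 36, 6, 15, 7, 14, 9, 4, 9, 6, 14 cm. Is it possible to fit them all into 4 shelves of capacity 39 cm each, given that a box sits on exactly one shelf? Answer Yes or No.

A valid assignment using 4 shelves:
  shelf 1: 36 = 36
  shelf 2: 15 + 14 + 10 = 39
  shelf 3: 14 + 12 + 9 + 4 = 39
  shelf 4: 10 + 9 + 7 + 6 + 6 = 38
Every load is within 39 cm, so 4 shelves suffice.

Yes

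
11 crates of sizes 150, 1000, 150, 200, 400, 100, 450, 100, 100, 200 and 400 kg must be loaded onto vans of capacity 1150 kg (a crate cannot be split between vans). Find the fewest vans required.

Total = 1000 + 450 + 400 + 400 + 200 + 200 + 150 + 150 + 100 + 100 + 100 = 3250 kg.
Lower bound: ⌈3250/1150⌉ = 3 vans.
A packing using 3 vans:
  van 1: 1000 + 150 = 1150
  van 2: 450 + 400 + 200 + 100 = 1150
  van 3: 400 + 200 + 150 + 100 + 100 = 950
This matches the lower bound, so 3 is optimal.

3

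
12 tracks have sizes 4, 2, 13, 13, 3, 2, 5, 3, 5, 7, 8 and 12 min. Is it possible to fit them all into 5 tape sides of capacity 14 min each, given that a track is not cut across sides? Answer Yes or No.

Total = 77 min; ⌈77/14⌉ = 6.
At least 6 tape sides are required, but only 5 are allowed.

No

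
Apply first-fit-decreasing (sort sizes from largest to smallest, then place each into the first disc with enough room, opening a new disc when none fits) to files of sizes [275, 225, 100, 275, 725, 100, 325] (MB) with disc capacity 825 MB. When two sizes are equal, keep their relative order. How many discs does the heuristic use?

3

Sorted descending: 725, 325, 275, 275, 225, 100, 100.
  725 → disc 1 (new)  [load 725/825]
  325 → disc 2 (new)  [load 325/825]
  275 → disc 2  [load 600/825]
  275 → disc 3 (new)  [load 275/825]
  225 → disc 2  [load 825/825]
  100 → disc 1  [load 825/825]
  100 → disc 3  [load 375/825]
3 discs opened.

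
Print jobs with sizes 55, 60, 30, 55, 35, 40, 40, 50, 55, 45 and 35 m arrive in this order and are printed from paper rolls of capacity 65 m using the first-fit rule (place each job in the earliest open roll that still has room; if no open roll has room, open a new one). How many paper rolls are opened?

  55 → roll 1 (new)  [load 55/65]
  60 → roll 2 (new)  [load 60/65]
  30 → roll 3 (new)  [load 30/65]
  55 → roll 4 (new)  [load 55/65]
  35 → roll 3  [load 65/65]
  40 → roll 5 (new)  [load 40/65]
  40 → roll 6 (new)  [load 40/65]
  50 → roll 7 (new)  [load 50/65]
  55 → roll 8 (new)  [load 55/65]
  45 → roll 9 (new)  [load 45/65]
  35 → roll 10 (new)  [load 35/65]
10 paper rolls opened.

10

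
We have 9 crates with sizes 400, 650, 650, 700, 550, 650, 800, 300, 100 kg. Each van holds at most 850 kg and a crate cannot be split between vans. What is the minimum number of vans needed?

7

Total = 800 + 700 + 650 + 650 + 650 + 550 + 400 + 300 + 100 = 4800 kg.
Lower bound: ⌈4800/850⌉ = 6 vans.
A packing using 7 vans:
  van 1: 800 = 800
  van 2: 700 + 100 = 800
  van 3: 650 = 650
  van 4: 650 = 650
  van 5: 650 = 650
  van 6: 550 + 300 = 850
  van 7: 400 = 400
No arrangement into 6 vans stays within capacity, so 7 is optimal.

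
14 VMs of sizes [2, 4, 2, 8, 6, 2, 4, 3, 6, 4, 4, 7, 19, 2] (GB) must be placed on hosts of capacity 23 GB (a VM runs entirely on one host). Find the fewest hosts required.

4

Total = 19 + 8 + 7 + 6 + 6 + 4 + 4 + 4 + 4 + 3 + 2 + 2 + 2 + 2 = 73 GB.
Lower bound: ⌈73/23⌉ = 4 hosts.
A packing using 4 hosts:
  host 1: 19 + 4 = 23
  host 2: 8 + 7 + 6 + 2 = 23
  host 3: 6 + 4 + 4 + 4 + 3 + 2 = 23
  host 4: 2 + 2 = 4
This matches the lower bound, so 4 is optimal.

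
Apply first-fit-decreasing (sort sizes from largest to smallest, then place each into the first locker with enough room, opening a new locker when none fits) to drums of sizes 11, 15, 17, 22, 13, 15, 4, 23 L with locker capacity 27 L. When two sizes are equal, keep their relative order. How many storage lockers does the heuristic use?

6

Sorted descending: 23, 22, 17, 15, 15, 13, 11, 4.
  23 → locker 1 (new)  [load 23/27]
  22 → locker 2 (new)  [load 22/27]
  17 → locker 3 (new)  [load 17/27]
  15 → locker 4 (new)  [load 15/27]
  15 → locker 5 (new)  [load 15/27]
  13 → locker 6 (new)  [load 13/27]
  11 → locker 4  [load 26/27]
  4 → locker 1  [load 27/27]
6 storage lockers opened.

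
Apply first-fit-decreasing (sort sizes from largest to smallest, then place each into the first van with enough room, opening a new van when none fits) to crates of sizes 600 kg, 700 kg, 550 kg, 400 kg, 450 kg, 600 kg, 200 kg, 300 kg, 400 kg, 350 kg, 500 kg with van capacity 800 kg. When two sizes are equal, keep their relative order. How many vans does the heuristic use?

Sorted descending: 700, 600, 600, 550, 500, 450, 400, 400, 350, 300, 200.
  700 → van 1 (new)  [load 700/800]
  600 → van 2 (new)  [load 600/800]
  600 → van 3 (new)  [load 600/800]
  550 → van 4 (new)  [load 550/800]
  500 → van 5 (new)  [load 500/800]
  450 → van 6 (new)  [load 450/800]
  400 → van 7 (new)  [load 400/800]
  400 → van 7  [load 800/800]
  350 → van 6  [load 800/800]
  300 → van 5  [load 800/800]
  200 → van 2  [load 800/800]
7 vans opened.

7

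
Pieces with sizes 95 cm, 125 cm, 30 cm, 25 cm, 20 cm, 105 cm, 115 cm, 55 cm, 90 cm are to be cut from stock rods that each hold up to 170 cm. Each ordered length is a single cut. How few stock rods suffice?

5

Total = 125 + 115 + 105 + 95 + 90 + 55 + 30 + 25 + 20 = 660 cm.
Lower bound: ⌈660/170⌉ = 4 stock rods.
Also, 5 pieces each exceed 85 cm, and no two of those can share a stock rod, so at least 5 stock rods are needed.
A packing using 5 stock rods:
  stock rod 1: 125 + 30 = 155
  stock rod 2: 115 + 55 = 170
  stock rod 3: 105 + 25 + 20 = 150
  stock rod 4: 95 = 95
  stock rod 5: 90 = 90
This matches the lower bound, so 5 is optimal.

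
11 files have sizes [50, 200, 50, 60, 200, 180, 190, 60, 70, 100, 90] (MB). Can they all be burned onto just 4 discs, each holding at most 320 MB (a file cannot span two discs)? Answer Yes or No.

A valid assignment using 4 discs:
  disc 1: 200 + 100 = 300
  disc 2: 200 + 70 + 50 = 320
  disc 3: 190 + 60 + 60 = 310
  disc 4: 180 + 90 + 50 = 320
Every load is within 320 MB, so 4 discs suffice.

Yes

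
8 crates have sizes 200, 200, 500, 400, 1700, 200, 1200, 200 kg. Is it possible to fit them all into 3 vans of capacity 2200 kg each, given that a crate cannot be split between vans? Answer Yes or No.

A valid assignment using 3 vans:
  van 1: 1700 + 500 = 2200
  van 2: 1200 + 400 + 200 + 200 + 200 = 2200
  van 3: 200 = 200
Every load is within 2200 kg, so 3 vans suffice.

Yes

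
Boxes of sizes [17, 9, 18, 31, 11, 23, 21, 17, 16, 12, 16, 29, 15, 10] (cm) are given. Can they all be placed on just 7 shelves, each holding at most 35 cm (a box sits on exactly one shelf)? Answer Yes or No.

Total = 245 cm; ⌈245/35⌉ = 7.
The bound of 7 does not rule out 7, but exhaustive search shows no assignment into 7 shelves of capacity 35 cm exists — the minimum is 8.

No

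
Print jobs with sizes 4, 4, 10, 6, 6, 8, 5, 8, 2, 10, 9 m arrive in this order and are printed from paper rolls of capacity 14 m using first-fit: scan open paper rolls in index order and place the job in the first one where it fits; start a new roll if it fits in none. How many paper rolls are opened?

6

  4 → roll 1 (new)  [load 4/14]
  4 → roll 1  [load 8/14]
  10 → roll 2 (new)  [load 10/14]
  6 → roll 1  [load 14/14]
  6 → roll 3 (new)  [load 6/14]
  8 → roll 3  [load 14/14]
  5 → roll 4 (new)  [load 5/14]
  8 → roll 4  [load 13/14]
  2 → roll 2  [load 12/14]
  10 → roll 5 (new)  [load 10/14]
  9 → roll 6 (new)  [load 9/14]
6 paper rolls opened.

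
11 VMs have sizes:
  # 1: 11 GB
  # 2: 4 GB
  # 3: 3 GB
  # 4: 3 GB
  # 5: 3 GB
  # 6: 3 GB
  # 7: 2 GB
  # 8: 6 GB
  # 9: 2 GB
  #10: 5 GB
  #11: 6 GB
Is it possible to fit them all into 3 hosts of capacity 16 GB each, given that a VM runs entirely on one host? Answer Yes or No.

Yes

A valid assignment using 3 hosts:
  host 1: 11 + 5 = 16
  host 2: 6 + 6 + 4 = 16
  host 3: 3 + 3 + 3 + 3 + 2 + 2 = 16
Every load is within 16 GB, so 3 hosts suffice.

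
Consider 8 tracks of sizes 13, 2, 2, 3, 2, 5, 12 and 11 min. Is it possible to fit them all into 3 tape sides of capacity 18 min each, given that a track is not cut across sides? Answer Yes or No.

A valid assignment using 3 tape sides:
  side 1: 13 + 5 = 18
  side 2: 12 + 3 + 2 = 17
  side 3: 11 + 2 + 2 = 15
Every load is within 18 min, so 3 tape sides suffice.

Yes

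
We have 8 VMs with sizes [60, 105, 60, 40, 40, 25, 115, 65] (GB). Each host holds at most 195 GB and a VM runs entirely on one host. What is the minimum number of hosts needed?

Total = 115 + 105 + 65 + 60 + 60 + 40 + 40 + 25 = 510 GB.
Lower bound: ⌈510/195⌉ = 3 hosts.
A packing using 3 hosts:
  host 1: 115 + 65 = 180
  host 2: 105 + 60 + 25 = 190
  host 3: 60 + 40 + 40 = 140
This matches the lower bound, so 3 is optimal.

3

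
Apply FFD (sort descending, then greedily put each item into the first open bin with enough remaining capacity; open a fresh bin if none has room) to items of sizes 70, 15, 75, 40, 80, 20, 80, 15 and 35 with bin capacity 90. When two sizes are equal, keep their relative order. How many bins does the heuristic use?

5

Sorted descending: 80, 80, 75, 70, 40, 35, 20, 15, 15.
  80 → bin 1 (new)  [load 80/90]
  80 → bin 2 (new)  [load 80/90]
  75 → bin 3 (new)  [load 75/90]
  70 → bin 4 (new)  [load 70/90]
  40 → bin 5 (new)  [load 40/90]
  35 → bin 5  [load 75/90]
  20 → bin 4  [load 90/90]
  15 → bin 3  [load 90/90]
  15 → bin 5  [load 90/90]
5 bins opened.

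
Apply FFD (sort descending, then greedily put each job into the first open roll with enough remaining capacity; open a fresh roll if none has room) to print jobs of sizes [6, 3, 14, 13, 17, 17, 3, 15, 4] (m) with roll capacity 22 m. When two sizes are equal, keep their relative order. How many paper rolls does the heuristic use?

Sorted descending: 17, 17, 15, 14, 13, 6, 4, 3, 3.
  17 → roll 1 (new)  [load 17/22]
  17 → roll 2 (new)  [load 17/22]
  15 → roll 3 (new)  [load 15/22]
  14 → roll 4 (new)  [load 14/22]
  13 → roll 5 (new)  [load 13/22]
  6 → roll 3  [load 21/22]
  4 → roll 1  [load 21/22]
  3 → roll 2  [load 20/22]
  3 → roll 4  [load 17/22]
5 paper rolls opened.

5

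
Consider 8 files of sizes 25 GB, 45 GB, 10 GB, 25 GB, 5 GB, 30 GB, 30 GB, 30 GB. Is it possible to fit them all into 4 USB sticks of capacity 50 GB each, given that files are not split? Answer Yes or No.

Total = 200 GB; ⌈200/50⌉ = 4.
The bound of 4 does not rule out 4, but exhaustive search shows no assignment into 4 USB sticks of capacity 50 GB exists — the minimum is 5.

No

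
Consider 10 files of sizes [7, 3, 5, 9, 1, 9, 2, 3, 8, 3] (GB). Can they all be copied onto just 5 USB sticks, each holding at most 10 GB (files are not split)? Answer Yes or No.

No

Total = 50 GB; ⌈50/10⌉ = 5.
The bound of 5 does not rule out 5, but exhaustive search shows no assignment into 5 USB sticks of capacity 10 GB exists — the minimum is 6.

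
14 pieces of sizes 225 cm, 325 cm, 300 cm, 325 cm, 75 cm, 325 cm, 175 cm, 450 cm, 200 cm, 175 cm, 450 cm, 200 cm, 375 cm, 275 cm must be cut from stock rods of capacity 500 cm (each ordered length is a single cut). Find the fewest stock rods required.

Total = 450 + 450 + 375 + 325 + 325 + 325 + 300 + 275 + 225 + 200 + 200 + 175 + 175 + 75 = 3875 cm.
Lower bound: ⌈3875/500⌉ = 8 stock rods.
A packing using 9 stock rods:
  stock rod 1: 450 = 450
  stock rod 2: 450 = 450
  stock rod 3: 375 + 75 = 450
  stock rod 4: 325 + 175 = 500
  stock rod 5: 325 + 175 = 500
  stock rod 6: 325 = 325
  stock rod 7: 300 + 200 = 500
  stock rod 8: 275 + 225 = 500
  stock rod 9: 200 = 200
No arrangement into 8 stock rods stays within capacity, so 9 is optimal.

9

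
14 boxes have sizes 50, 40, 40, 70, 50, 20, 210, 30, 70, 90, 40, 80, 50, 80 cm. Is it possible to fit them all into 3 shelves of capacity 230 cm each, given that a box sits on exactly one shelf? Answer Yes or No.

Total = 920 cm; ⌈920/230⌉ = 4.
At least 4 shelves are required, but only 3 are allowed.

No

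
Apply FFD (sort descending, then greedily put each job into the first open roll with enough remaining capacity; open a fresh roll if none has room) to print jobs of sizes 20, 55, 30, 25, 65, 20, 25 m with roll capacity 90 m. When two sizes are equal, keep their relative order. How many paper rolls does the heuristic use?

3

Sorted descending: 65, 55, 30, 25, 25, 20, 20.
  65 → roll 1 (new)  [load 65/90]
  55 → roll 2 (new)  [load 55/90]
  30 → roll 2  [load 85/90]
  25 → roll 1  [load 90/90]
  25 → roll 3 (new)  [load 25/90]
  20 → roll 3  [load 45/90]
  20 → roll 3  [load 65/90]
3 paper rolls opened.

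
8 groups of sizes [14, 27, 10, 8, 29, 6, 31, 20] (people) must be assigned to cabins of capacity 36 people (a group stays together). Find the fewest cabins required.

5

Total = 31 + 29 + 27 + 20 + 14 + 10 + 8 + 6 = 145 people.
Lower bound: ⌈145/36⌉ = 5 cabins.
A packing using 5 cabins:
  cabin 1: 31 = 31
  cabin 2: 29 + 6 = 35
  cabin 3: 27 + 8 = 35
  cabin 4: 20 + 14 = 34
  cabin 5: 10 = 10
This matches the lower bound, so 5 is optimal.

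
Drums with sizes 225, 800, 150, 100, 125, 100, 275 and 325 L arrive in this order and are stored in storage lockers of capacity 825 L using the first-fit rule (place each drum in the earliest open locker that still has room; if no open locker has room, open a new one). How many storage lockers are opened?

  225 → locker 1 (new)  [load 225/825]
  800 → locker 2 (new)  [load 800/825]
  150 → locker 1  [load 375/825]
  100 → locker 1  [load 475/825]
  125 → locker 1  [load 600/825]
  100 → locker 1  [load 700/825]
  275 → locker 3 (new)  [load 275/825]
  325 → locker 3  [load 600/825]
3 storage lockers opened.

3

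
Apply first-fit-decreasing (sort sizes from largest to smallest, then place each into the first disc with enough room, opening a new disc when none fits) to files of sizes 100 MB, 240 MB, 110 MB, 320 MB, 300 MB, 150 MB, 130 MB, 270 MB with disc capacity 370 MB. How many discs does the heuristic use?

Sorted descending: 320, 300, 270, 240, 150, 130, 110, 100.
  320 → disc 1 (new)  [load 320/370]
  300 → disc 2 (new)  [load 300/370]
  270 → disc 3 (new)  [load 270/370]
  240 → disc 4 (new)  [load 240/370]
  150 → disc 5 (new)  [load 150/370]
  130 → disc 4  [load 370/370]
  110 → disc 5  [load 260/370]
  100 → disc 3  [load 370/370]
5 discs opened.

5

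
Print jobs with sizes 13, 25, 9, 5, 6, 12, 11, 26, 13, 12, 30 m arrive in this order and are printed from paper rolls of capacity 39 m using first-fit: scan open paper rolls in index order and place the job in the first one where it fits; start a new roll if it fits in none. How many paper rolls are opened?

5

  13 → roll 1 (new)  [load 13/39]
  25 → roll 1  [load 38/39]
  9 → roll 2 (new)  [load 9/39]
  5 → roll 2  [load 14/39]
  6 → roll 2  [load 20/39]
  12 → roll 2  [load 32/39]
  11 → roll 3 (new)  [load 11/39]
  26 → roll 3  [load 37/39]
  13 → roll 4 (new)  [load 13/39]
  12 → roll 4  [load 25/39]
  30 → roll 5 (new)  [load 30/39]
5 paper rolls opened.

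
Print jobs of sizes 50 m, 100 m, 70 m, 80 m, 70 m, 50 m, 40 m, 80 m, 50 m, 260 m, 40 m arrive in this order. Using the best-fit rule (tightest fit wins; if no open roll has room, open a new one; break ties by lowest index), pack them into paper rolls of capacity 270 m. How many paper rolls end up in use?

  50 → roll 1 (new)  [load 50/270]
  100 → roll 1  [load 150/270]
  70 → roll 1  [load 220/270]
  80 → roll 2 (new)  [load 80/270]
  70 → roll 2  [load 150/270]
  50 → roll 1  [load 270/270]
  40 → roll 2  [load 190/270]
  80 → roll 2  [load 270/270]
  50 → roll 3 (new)  [load 50/270]
  260 → roll 4 (new)  [load 260/270]
  40 → roll 3  [load 90/270]
4 paper rolls opened.

4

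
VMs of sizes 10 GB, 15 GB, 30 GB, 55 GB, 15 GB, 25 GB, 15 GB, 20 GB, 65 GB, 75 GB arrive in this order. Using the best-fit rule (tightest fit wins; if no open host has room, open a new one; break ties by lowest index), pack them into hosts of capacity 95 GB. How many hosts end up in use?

  10 → host 1 (new)  [load 10/95]
  15 → host 1  [load 25/95]
  30 → host 1  [load 55/95]
  55 → host 2 (new)  [load 55/95]
  15 → host 1  [load 70/95]
  25 → host 1  [load 95/95]
  15 → host 2  [load 70/95]
  20 → host 2  [load 90/95]
  65 → host 3 (new)  [load 65/95]
  75 → host 4 (new)  [load 75/95]
4 hosts opened.

4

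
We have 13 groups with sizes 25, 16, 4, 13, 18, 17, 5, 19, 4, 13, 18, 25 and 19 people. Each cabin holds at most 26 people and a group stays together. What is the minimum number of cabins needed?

Total = 25 + 25 + 19 + 19 + 18 + 18 + 17 + 16 + 13 + 13 + 5 + 4 + 4 = 196 people.
Lower bound: ⌈196/26⌉ = 8 cabins.
A packing using 9 cabins:
  cabin 1: 25 = 25
  cabin 2: 25 = 25
  cabin 3: 19 + 5 = 24
  cabin 4: 19 + 4 = 23
  cabin 5: 18 + 4 = 22
  cabin 6: 18 = 18
  cabin 7: 17 = 17
  cabin 8: 16 = 16
  cabin 9: 13 + 13 = 26
No arrangement into 8 cabins stays within capacity, so 9 is optimal.

9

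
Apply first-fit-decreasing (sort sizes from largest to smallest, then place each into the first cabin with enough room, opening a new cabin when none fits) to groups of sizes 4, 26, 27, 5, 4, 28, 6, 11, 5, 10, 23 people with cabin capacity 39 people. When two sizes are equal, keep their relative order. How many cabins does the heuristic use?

Sorted descending: 28, 27, 26, 23, 11, 10, 6, 5, 5, 4, 4.
  28 → cabin 1 (new)  [load 28/39]
  27 → cabin 2 (new)  [load 27/39]
  26 → cabin 3 (new)  [load 26/39]
  23 → cabin 4 (new)  [load 23/39]
  11 → cabin 1  [load 39/39]
  10 → cabin 2  [load 37/39]
  6 → cabin 3  [load 32/39]
  5 → cabin 3  [load 37/39]
  5 → cabin 4  [load 28/39]
  4 → cabin 4  [load 32/39]
  4 → cabin 4  [load 36/39]
4 cabins opened.

4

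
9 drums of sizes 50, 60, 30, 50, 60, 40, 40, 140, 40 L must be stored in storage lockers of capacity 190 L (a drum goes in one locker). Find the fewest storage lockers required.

3

Total = 140 + 60 + 60 + 50 + 50 + 40 + 40 + 40 + 30 = 510 L.
Lower bound: ⌈510/190⌉ = 3 storage lockers.
A packing using 3 storage lockers:
  locker 1: 140 + 50 = 190
  locker 2: 60 + 60 + 50 = 170
  locker 3: 40 + 40 + 40 + 30 = 150
This matches the lower bound, so 3 is optimal.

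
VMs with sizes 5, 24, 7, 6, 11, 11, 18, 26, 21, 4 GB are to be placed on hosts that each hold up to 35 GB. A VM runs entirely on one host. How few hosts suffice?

4

Total = 26 + 24 + 21 + 18 + 11 + 11 + 7 + 6 + 5 + 4 = 133 GB.
Lower bound: ⌈133/35⌉ = 4 hosts.
A packing using 4 hosts:
  host 1: 26 + 7 = 33
  host 2: 24 + 11 = 35
  host 3: 21 + 11 = 32
  host 4: 18 + 6 + 5 + 4 = 33
This matches the lower bound, so 4 is optimal.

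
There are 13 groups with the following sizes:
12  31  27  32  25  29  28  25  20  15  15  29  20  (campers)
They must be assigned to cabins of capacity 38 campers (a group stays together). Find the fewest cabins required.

10

Total = 32 + 31 + 29 + 29 + 28 + 27 + 25 + 25 + 20 + 20 + 15 + 15 + 12 = 308 campers.
Lower bound: ⌈308/38⌉ = 9 cabins.
Also, 10 groups each exceed 19 campers, and no two of those can share a cabin, so at least 10 cabins are needed.
A packing using 10 cabins:
  cabin 1: 32 = 32
  cabin 2: 31 = 31
  cabin 3: 29 = 29
  cabin 4: 29 = 29
  cabin 5: 28 = 28
  cabin 6: 27 = 27
  cabin 7: 25 + 12 = 37
  cabin 8: 25 = 25
  cabin 9: 20 + 15 = 35
  cabin 10: 20 + 15 = 35
This matches the lower bound, so 10 is optimal.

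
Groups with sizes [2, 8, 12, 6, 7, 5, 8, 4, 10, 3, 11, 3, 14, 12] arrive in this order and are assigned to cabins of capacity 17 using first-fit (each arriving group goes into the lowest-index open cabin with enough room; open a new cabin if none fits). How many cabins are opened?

7

  2 → cabin 1 (new)  [load 2/17]
  8 → cabin 1  [load 10/17]
  12 → cabin 2 (new)  [load 12/17]
  6 → cabin 1  [load 16/17]
  7 → cabin 3 (new)  [load 7/17]
  5 → cabin 2  [load 17/17]
  8 → cabin 3  [load 15/17]
  4 → cabin 4 (new)  [load 4/17]
  10 → cabin 4  [load 14/17]
  3 → cabin 4  [load 17/17]
  11 → cabin 5 (new)  [load 11/17]
  3 → cabin 5  [load 14/17]
  14 → cabin 6 (new)  [load 14/17]
  12 → cabin 7 (new)  [load 12/17]
7 cabins opened.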